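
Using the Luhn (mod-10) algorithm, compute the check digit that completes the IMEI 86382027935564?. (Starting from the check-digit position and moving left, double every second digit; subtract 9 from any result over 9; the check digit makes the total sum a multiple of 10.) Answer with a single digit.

Partial digits right→left: 4 6 5 5 3 9 7 2 0 2 8 3 6 8
Double every second digit counting from the check-digit position (so the 1st, 3rd, 5th, ... of the partial from the right).
  doubled (with −9 where >9): 8 1 6 5 0 7 3 → sum 30
  kept as-is: 6 5 9 2 2 3 8 → sum 35
Total = 30 + 35 = 65.
Check digit = (10 − (65 mod 10)) mod 10 = 5.

5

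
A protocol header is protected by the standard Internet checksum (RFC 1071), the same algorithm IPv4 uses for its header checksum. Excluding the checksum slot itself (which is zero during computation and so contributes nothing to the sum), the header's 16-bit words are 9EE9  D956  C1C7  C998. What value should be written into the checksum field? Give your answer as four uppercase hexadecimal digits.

One's-complement addition (fold any carry out of bit 15 back into bit 0):
  0x9EE9 + 0xD956 = 0x1783F → wrap carry → 0x7840
  0x7840 + 0xC1C7 = 0x13A07 → wrap carry → 0x3A08
  0x3A08 + 0xC998 = 0x103A0 → wrap carry → 0x03A1
One's-complement sum = 0x03A1.
Checksum = ~0x03A1 & 0xFFFF = 0xFC5E.

FC5E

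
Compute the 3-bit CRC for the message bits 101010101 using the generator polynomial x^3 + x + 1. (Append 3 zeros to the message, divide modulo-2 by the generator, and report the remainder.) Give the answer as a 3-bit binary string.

Append 3 zeros: 101010101000. Divide by 1011 (XOR where the leading bit is 1):
  pos 0: 1010 XOR 1011 = 0001
  pos 3: 1101 XOR 1011 = 0110
  pos 4: 1100 XOR 1011 = 0111
  pos 5: 1111 XOR 1011 = 0100
  pos 6: 1000 XOR 1011 = 0011
  pos 8: 1100 XOR 1011 = 0111
Remainder (last 3 bits) = 111. This is the CRC / FCS.

111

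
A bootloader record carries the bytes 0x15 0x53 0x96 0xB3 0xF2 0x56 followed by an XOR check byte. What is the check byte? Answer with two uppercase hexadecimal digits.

XOR the bytes together:
  start with 0x15
  0x15 ⊕ 0x53 = 0x46
  0x46 ⊕ 0x96 = 0xD0
  0xD0 ⊕ 0xB3 = 0x63
  0x63 ⊕ 0xF2 = 0x91
  0x91 ⊕ 0x56 = 0xC7

C7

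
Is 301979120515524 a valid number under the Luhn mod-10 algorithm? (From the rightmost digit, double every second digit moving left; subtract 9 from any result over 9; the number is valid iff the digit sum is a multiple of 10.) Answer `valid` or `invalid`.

From the right, keep odd positions and double even positions (subtract 9 from any doubled value over 9):
  doubled (positions 2,4,...): 4 1 1 4 9 9 0 → sum 28
  kept (positions 1,3,...): 4 5 1 0 1 7 1 3 → sum 22
Total = 50.
50 mod 10 = 0, so the number is valid.

valid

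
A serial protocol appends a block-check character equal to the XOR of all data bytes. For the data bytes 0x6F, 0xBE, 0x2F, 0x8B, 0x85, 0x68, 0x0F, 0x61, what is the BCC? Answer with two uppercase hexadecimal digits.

XOR the bytes together:
  start with 0x6F
  0x6F ⊕ 0xBE = 0xD1
  0xD1 ⊕ 0x2F = 0xFE
  0xFE ⊕ 0x8B = 0x75
  0x75 ⊕ 0x85 = 0xF0
  0xF0 ⊕ 0x68 = 0x98
  0x98 ⊕ 0x0F = 0x97
  0x97 ⊕ 0x61 = 0xF6

F6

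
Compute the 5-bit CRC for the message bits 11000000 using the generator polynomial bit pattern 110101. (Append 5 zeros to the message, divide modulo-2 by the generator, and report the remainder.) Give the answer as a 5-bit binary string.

10010

Append 5 zeros: 1100000000000. Divide by 110101 (XOR where the leading bit is 1):
  pos 0: 110000 XOR 110101 = 000101
  pos 3: 101000 XOR 110101 = 011101
  pos 4: 111010 XOR 110101 = 001111
  pos 6: 111100 XOR 110101 = 001001
Remainder (last 5 bits) = 10010. This is the CRC / FCS.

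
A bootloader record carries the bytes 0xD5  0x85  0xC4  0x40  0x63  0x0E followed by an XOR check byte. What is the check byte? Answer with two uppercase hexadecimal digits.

XOR the bytes together:
  start with 0xD5
  0xD5 ⊕ 0x85 = 0x50
  0x50 ⊕ 0xC4 = 0x94
  0x94 ⊕ 0x40 = 0xD4
  0xD4 ⊕ 0x63 = 0xB7
  0xB7 ⊕ 0x0E = 0xB9

B9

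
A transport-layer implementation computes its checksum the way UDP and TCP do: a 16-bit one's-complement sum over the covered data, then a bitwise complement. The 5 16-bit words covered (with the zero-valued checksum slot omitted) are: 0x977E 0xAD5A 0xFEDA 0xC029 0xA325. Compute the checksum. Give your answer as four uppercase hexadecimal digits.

One's-complement addition (fold any carry out of bit 15 back into bit 0):
  0x977E + 0xAD5A = 0x144D8 → wrap carry → 0x44D9
  0x44D9 + 0xFEDA = 0x143B3 → wrap carry → 0x43B4
  0x43B4 + 0xC029 = 0x103DD → wrap carry → 0x03DE
  0x03DE + 0xA325 = 0x0A703
One's-complement sum = 0xA703.
Checksum = ~0xA703 & 0xFFFF = 0x58FC.

58FC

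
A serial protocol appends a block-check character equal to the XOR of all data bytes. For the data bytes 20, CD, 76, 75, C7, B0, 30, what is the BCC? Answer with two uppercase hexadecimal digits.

A9

XOR the bytes together:
  start with 0x20
  0x20 ⊕ 0xCD = 0xED
  0xED ⊕ 0x76 = 0x9B
  0x9B ⊕ 0x75 = 0xEE
  0xEE ⊕ 0xC7 = 0x29
  0x29 ⊕ 0xB0 = 0x99
  0x99 ⊕ 0x30 = 0xA9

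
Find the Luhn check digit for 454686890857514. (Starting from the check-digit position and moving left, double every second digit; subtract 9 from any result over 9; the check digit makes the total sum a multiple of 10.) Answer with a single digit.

8

Partial digits right→left: 4 1 5 7 5 8 0 9 8 6 8 6 4 5 4
Double every second digit counting from the check-digit position (so the 1st, 3rd, 5th, ... of the partial from the right).
  doubled (with −9 where >9): 8 1 1 0 7 7 8 8 → sum 40
  kept as-is: 1 7 8 9 6 6 5 → sum 42
Total = 40 + 42 = 82.
Check digit = (10 − (82 mod 10)) mod 10 = 8.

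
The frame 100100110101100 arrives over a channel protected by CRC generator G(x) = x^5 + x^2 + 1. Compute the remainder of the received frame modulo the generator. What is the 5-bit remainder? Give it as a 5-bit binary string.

Modulo-2 division of 100100110101100 by 100101:
  pos 0: 100100 XOR 100101 = 000001
  pos 5: 111010 XOR 100101 = 011111
  pos 6: 111111 XOR 100101 = 011010
  pos 7: 110101 XOR 100101 = 010000
  pos 8: 100000 XOR 100101 = 000101
Remainder = 01010 (nonzero — an error is detected).

01010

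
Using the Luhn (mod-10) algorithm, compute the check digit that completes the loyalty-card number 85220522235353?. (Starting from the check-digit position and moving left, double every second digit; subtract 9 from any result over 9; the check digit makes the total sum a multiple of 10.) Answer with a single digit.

8

Partial digits right→left: 3 5 3 5 3 2 2 2 5 0 2 2 5 8
Double every second digit counting from the check-digit position (so the 1st, 3rd, 5th, ... of the partial from the right).
  doubled (with −9 where >9): 6 6 6 4 1 4 1 → sum 28
  kept as-is: 5 5 2 2 0 2 8 → sum 24
Total = 28 + 24 = 52.
Check digit = (10 − (52 mod 10)) mod 10 = 8.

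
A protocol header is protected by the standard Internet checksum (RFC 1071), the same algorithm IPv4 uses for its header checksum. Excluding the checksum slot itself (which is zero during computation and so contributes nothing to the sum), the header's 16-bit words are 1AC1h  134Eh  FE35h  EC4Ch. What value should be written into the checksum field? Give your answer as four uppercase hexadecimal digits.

E76D

One's-complement addition (fold any carry out of bit 15 back into bit 0):
  0x1AC1 + 0x134E = 0x02E0F
  0x2E0F + 0xFE35 = 0x12C44 → wrap carry → 0x2C45
  0x2C45 + 0xEC4C = 0x11891 → wrap carry → 0x1892
One's-complement sum = 0x1892.
Checksum = ~0x1892 & 0xFFFF = 0xE76D.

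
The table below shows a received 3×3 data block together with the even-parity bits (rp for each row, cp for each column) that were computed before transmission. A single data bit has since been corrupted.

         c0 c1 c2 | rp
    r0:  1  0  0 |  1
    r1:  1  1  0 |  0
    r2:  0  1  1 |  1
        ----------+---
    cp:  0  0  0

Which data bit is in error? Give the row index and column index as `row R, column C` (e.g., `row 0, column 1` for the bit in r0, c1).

row 2, column 2

Recompute each row's even parity and compare to rp:
  r0: data parity 1, sent rp 1 → ok
  r1: data parity 0, sent rp 0 → ok
  r2: data parity 0, sent rp 1 → mismatch
Recompute each column's even parity and compare to cp:
  c0: data parity 0, sent cp 0 → ok
  c1: data parity 0, sent cp 0 → ok
  c2: data parity 1, sent cp 0 → mismatch
Exactly one row (r2) and one column (c2) fail → the flipped bit is at their intersection.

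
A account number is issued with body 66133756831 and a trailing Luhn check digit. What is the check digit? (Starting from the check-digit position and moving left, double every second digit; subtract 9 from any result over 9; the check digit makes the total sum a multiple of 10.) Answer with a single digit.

Partial digits right→left: 1 3 8 6 5 7 3 3 1 6 6
Double every second digit counting from the check-digit position (so the 1st, 3rd, 5th, ... of the partial from the right).
  doubled (with −9 where >9): 2 7 1 6 2 3 → sum 21
  kept as-is: 3 6 7 3 6 → sum 25
Total = 21 + 25 = 46.
Check digit = (10 − (46 mod 10)) mod 10 = 4.

4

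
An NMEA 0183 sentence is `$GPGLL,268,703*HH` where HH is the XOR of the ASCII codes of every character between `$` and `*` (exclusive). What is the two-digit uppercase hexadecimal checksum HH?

58

XOR the ASCII codes of the payload characters:
  'G' = 0x47 → acc = 0x47
  'P' = 0x50 → acc = 0x17
  'G' = 0x47 → acc = 0x50
  'L' = 0x4C → acc = 0x1C
  'L' = 0x4C → acc = 0x50
  ',' = 0x2C → acc = 0x7C
  '2' = 0x32 → acc = 0x4E
  '6' = 0x36 → acc = 0x78
  '8' = 0x38 → acc = 0x40
  ',' = 0x2C → acc = 0x6C
  '7' = 0x37 → acc = 0x5B
  '0' = 0x30 → acc = 0x6B
  '3' = 0x33 → acc = 0x58
Checksum = 0x58.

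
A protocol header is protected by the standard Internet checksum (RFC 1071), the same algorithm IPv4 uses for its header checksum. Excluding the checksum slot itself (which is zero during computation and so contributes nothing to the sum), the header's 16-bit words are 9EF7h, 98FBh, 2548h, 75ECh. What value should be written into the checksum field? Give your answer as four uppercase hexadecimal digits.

One's-complement addition (fold any carry out of bit 15 back into bit 0):
  0x9EF7 + 0x98FB = 0x137F2 → wrap carry → 0x37F3
  0x37F3 + 0x2548 = 0x05D3B
  0x5D3B + 0x75EC = 0x0D327
One's-complement sum = 0xD327.
Checksum = ~0xD327 & 0xFFFF = 0x2CD8.

2CD8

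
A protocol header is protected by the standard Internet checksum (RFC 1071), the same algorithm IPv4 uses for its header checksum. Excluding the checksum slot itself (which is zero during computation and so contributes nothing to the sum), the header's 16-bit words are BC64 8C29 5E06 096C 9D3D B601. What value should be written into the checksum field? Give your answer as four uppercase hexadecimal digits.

FCBF

One's-complement addition (fold any carry out of bit 15 back into bit 0):
  0xBC64 + 0x8C29 = 0x1488D → wrap carry → 0x488E
  0x488E + 0x5E06 = 0x0A694
  0xA694 + 0x096C = 0x0B000
  0xB000 + 0x9D3D = 0x14D3D → wrap carry → 0x4D3E
  0x4D3E + 0xB601 = 0x1033F → wrap carry → 0x0340
One's-complement sum = 0x0340.
Checksum = ~0x0340 & 0xFFFF = 0xFCBF.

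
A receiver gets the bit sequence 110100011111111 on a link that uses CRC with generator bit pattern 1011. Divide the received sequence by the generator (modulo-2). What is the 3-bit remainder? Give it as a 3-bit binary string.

Modulo-2 division of 110100011111111 by 1011:
  pos 0: 1101 XOR 1011 = 0110
  pos 1: 1100 XOR 1011 = 0111
  pos 2: 1110 XOR 1011 = 0101
  pos 3: 1010 XOR 1011 = 0001
  pos 6: 1111 XOR 1011 = 0100
  pos 7: 1001 XOR 1011 = 0010
  pos 9: 1011 XOR 1011 = 0000
Remainder = 011 (nonzero — an error is detected).

011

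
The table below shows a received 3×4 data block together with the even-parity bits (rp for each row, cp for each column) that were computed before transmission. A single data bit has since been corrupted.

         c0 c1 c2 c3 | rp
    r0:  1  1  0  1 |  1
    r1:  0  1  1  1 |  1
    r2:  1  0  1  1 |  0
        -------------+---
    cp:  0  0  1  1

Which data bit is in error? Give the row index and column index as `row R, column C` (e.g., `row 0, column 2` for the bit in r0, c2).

Recompute each row's even parity and compare to rp:
  r0: data parity 1, sent rp 1 → ok
  r1: data parity 1, sent rp 1 → ok
  r2: data parity 1, sent rp 0 → mismatch
Recompute each column's even parity and compare to cp:
  c0: data parity 0, sent cp 0 → ok
  c1: data parity 0, sent cp 0 → ok
  c2: data parity 0, sent cp 1 → mismatch
  c3: data parity 1, sent cp 1 → ok
Exactly one row (r2) and one column (c2) fail → the flipped bit is at their intersection.

row 2, column 2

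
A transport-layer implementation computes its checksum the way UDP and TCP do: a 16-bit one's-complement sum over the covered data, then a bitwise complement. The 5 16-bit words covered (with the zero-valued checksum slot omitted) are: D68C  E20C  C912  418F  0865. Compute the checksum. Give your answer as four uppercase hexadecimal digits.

345F

One's-complement addition (fold any carry out of bit 15 back into bit 0):
  0xD68C + 0xE20C = 0x1B898 → wrap carry → 0xB899
  0xB899 + 0xC912 = 0x181AB → wrap carry → 0x81AC
  0x81AC + 0x418F = 0x0C33B
  0xC33B + 0x0865 = 0x0CBA0
One's-complement sum = 0xCBA0.
Checksum = ~0xCBA0 & 0xFFFF = 0x345F.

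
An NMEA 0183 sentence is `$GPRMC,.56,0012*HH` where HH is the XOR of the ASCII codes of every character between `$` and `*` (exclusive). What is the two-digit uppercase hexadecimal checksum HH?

65

XOR the ASCII codes of the payload characters:
  'G' = 0x47 → acc = 0x47
  'P' = 0x50 → acc = 0x17
  'R' = 0x52 → acc = 0x45
  'M' = 0x4D → acc = 0x08
  'C' = 0x43 → acc = 0x4B
  ',' = 0x2C → acc = 0x67
  '.' = 0x2E → acc = 0x49
  '5' = 0x35 → acc = 0x7C
  '6' = 0x36 → acc = 0x4A
  ',' = 0x2C → acc = 0x66
  '0' = 0x30 → acc = 0x56
  '0' = 0x30 → acc = 0x66
  '1' = 0x31 → acc = 0x57
  '2' = 0x32 → acc = 0x65
Checksum = 0x65.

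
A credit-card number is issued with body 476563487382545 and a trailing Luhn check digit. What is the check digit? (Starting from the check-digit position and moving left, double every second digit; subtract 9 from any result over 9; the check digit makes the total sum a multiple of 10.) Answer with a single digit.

Partial digits right→left: 5 4 5 2 8 3 7 8 4 3 6 5 6 7 4
Double every second digit counting from the check-digit position (so the 1st, 3rd, 5th, ... of the partial from the right).
  doubled (with −9 where >9): 1 1 7 5 8 3 3 8 → sum 36
  kept as-is: 4 2 3 8 3 5 7 → sum 32
Total = 36 + 32 = 68.
Check digit = (10 − (68 mod 10)) mod 10 = 2.

2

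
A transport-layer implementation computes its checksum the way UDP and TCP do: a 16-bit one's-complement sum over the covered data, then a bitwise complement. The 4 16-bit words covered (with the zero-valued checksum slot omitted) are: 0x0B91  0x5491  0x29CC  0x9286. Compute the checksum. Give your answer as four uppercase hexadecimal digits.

One's-complement addition (fold any carry out of bit 15 back into bit 0):
  0x0B91 + 0x5491 = 0x06022
  0x6022 + 0x29CC = 0x089EE
  0x89EE + 0x9286 = 0x11C74 → wrap carry → 0x1C75
One's-complement sum = 0x1C75.
Checksum = ~0x1C75 & 0xFFFF = 0xE38A.

E38A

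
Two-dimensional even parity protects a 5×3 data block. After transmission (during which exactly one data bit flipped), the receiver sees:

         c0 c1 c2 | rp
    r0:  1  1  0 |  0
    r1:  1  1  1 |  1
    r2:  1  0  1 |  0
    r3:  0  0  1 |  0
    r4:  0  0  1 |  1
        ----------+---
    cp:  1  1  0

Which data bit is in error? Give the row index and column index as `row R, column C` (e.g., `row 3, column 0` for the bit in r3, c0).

row 3, column 1

Recompute each row's even parity and compare to rp:
  r0: data parity 0, sent rp 0 → ok
  r1: data parity 1, sent rp 1 → ok
  r2: data parity 0, sent rp 0 → ok
  r3: data parity 1, sent rp 0 → mismatch
  r4: data parity 1, sent rp 1 → ok
Recompute each column's even parity and compare to cp:
  c0: data parity 1, sent cp 1 → ok
  c1: data parity 0, sent cp 1 → mismatch
  c2: data parity 0, sent cp 0 → ok
Exactly one row (r3) and one column (c1) fail → the flipped bit is at their intersection.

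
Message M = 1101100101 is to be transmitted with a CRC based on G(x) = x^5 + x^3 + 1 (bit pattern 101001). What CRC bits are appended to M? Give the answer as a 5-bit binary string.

01110

Append 5 zeros: 110110010100000. Divide by 101001 (XOR where the leading bit is 1):
  pos 0: 110110 XOR 101001 = 011111
  pos 1: 111110 XOR 101001 = 010111
  pos 2: 101111 XOR 101001 = 000110
  pos 5: 110010 XOR 101001 = 011011
  pos 6: 110110 XOR 101001 = 011111
  pos 7: 111110 XOR 101001 = 010111
  pos 8: 101110 XOR 101001 = 000111
Remainder (last 5 bits) = 01110. This is the CRC / FCS.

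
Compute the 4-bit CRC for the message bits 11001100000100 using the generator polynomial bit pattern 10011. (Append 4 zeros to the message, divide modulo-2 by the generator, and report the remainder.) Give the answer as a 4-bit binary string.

Append 4 zeros: 110011000001000000. Divide by 10011 (XOR where the leading bit is 1):
  pos 0: 11001 XOR 10011 = 01010
  pos 1: 10101 XOR 10011 = 00110
  pos 3: 11000 XOR 10011 = 01011
  pos 4: 10110 XOR 10011 = 00101
  pos 6: 10100 XOR 10011 = 00111
  pos 8: 11110 XOR 10011 = 01101
  pos 9: 11010 XOR 10011 = 01001
  pos 10: 10010 XOR 10011 = 00001
Remainder (last 4 bits) = 1000. This is the CRC / FCS.

1000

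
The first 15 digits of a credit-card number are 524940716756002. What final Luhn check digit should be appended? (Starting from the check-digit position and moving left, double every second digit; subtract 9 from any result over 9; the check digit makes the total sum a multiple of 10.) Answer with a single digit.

Partial digits right→left: 2 0 0 6 5 7 6 1 7 0 4 9 4 2 5
Double every second digit counting from the check-digit position (so the 1st, 3rd, 5th, ... of the partial from the right).
  doubled (with −9 where >9): 4 0 1 3 5 8 8 1 → sum 30
  kept as-is: 0 6 7 1 0 9 2 → sum 25
Total = 30 + 25 = 55.
Check digit = (10 − (55 mod 10)) mod 10 = 5.

5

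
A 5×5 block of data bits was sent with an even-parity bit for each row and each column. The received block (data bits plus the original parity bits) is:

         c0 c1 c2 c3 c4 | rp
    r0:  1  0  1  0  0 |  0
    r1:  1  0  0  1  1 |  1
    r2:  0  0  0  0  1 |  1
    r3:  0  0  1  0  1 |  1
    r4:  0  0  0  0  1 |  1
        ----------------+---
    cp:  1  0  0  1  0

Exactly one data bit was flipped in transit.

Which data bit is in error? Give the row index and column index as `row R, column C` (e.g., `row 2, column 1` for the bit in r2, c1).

Recompute each row's even parity and compare to rp:
  r0: data parity 0, sent rp 0 → ok
  r1: data parity 1, sent rp 1 → ok
  r2: data parity 1, sent rp 1 → ok
  r3: data parity 0, sent rp 1 → mismatch
  r4: data parity 1, sent rp 1 → ok
Recompute each column's even parity and compare to cp:
  c0: data parity 0, sent cp 1 → mismatch
  c1: data parity 0, sent cp 0 → ok
  c2: data parity 0, sent cp 0 → ok
  c3: data parity 1, sent cp 1 → ok
  c4: data parity 0, sent cp 0 → ok
Exactly one row (r3) and one column (c0) fail → the flipped bit is at their intersection.

row 3, column 0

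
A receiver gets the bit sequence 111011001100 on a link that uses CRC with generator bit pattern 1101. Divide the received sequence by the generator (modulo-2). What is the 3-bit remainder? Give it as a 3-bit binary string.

Modulo-2 division of 111011001100 by 1101:
  pos 0: 1110 XOR 1101 = 0011
  pos 2: 1111 XOR 1101 = 0010
  pos 4: 1000 XOR 1101 = 0101
  pos 5: 1011 XOR 1101 = 0110
  pos 6: 1101 XOR 1101 = 0000
Remainder = 000 (zero — the frame passes the CRC check).

000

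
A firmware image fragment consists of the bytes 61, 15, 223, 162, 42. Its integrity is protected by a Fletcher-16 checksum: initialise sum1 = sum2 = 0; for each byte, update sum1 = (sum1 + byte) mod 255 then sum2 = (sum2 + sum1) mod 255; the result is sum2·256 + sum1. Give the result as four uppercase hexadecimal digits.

Running sums (mod 255):
  after byte 0 (61): sum1=61, sum2=61
  after byte 1 (15): sum1=76, sum2=137
  after byte 2 (223): sum1=44, sum2=181
  after byte 3 (162): sum1=206, sum2=132
  after byte 4 (42): sum1=248, sum2=125
Checksum = sum2·256 + sum1 = 125·256 + 248 = 32248 = 0x7DF8.

7DF8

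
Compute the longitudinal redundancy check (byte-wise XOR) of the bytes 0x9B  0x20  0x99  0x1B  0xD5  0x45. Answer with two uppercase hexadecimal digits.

XOR the bytes together:
  start with 0x9B
  0x9B ⊕ 0x20 = 0xBB
  0xBB ⊕ 0x99 = 0x22
  0x22 ⊕ 0x1B = 0x39
  0x39 ⊕ 0xD5 = 0xEC
  0xEC ⊕ 0x45 = 0xA9

A9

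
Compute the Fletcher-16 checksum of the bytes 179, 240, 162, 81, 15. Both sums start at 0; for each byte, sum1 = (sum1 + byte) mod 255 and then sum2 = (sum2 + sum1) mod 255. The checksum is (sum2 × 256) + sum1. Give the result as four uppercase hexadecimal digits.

Running sums (mod 255):
  after byte 0 (179): sum1=179, sum2=179
  after byte 1 (240): sum1=164, sum2=88
  after byte 2 (162): sum1=71, sum2=159
  after byte 3 (81): sum1=152, sum2=56
  after byte 4 (15): sum1=167, sum2=223
Checksum = sum2·256 + sum1 = 223·256 + 167 = 57255 = 0xDFA7.

DFA7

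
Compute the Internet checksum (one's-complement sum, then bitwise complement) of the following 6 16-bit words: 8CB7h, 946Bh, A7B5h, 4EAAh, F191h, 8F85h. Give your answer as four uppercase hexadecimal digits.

One's-complement addition (fold any carry out of bit 15 back into bit 0):
  0x8CB7 + 0x946B = 0x12122 → wrap carry → 0x2123
  0x2123 + 0xA7B5 = 0x0C8D8
  0xC8D8 + 0x4EAA = 0x11782 → wrap carry → 0x1783
  0x1783 + 0xF191 = 0x10914 → wrap carry → 0x0915
  0x0915 + 0x8F85 = 0x0989A
One's-complement sum = 0x989A.
Checksum = ~0x989A & 0xFFFF = 0x6765.

6765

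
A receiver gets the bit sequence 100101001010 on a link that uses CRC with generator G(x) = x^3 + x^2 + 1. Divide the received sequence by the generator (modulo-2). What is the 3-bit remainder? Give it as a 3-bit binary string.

Modulo-2 division of 100101001010 by 1101:
  pos 0: 1001 XOR 1101 = 0100
  pos 1: 1000 XOR 1101 = 0101
  pos 2: 1011 XOR 1101 = 0110
  pos 3: 1100 XOR 1101 = 0001
  pos 6: 1010 XOR 1101 = 0111
  pos 7: 1111 XOR 1101 = 0010
Remainder = 100 (nonzero — an error is detected).

100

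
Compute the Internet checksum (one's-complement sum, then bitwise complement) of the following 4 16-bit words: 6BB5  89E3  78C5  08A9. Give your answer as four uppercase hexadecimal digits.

One's-complement addition (fold any carry out of bit 15 back into bit 0):
  0x6BB5 + 0x89E3 = 0x0F598
  0xF598 + 0x78C5 = 0x16E5D → wrap carry → 0x6E5E
  0x6E5E + 0x08A9 = 0x07707
One's-complement sum = 0x7707.
Checksum = ~0x7707 & 0xFFFF = 0x88F8.

88F8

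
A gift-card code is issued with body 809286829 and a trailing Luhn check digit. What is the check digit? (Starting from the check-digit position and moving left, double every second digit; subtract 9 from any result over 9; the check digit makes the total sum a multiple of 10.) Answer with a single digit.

Partial digits right→left: 9 2 8 6 8 2 9 0 8
Double every second digit counting from the check-digit position (so the 1st, 3rd, 5th, ... of the partial from the right).
  doubled (with −9 where >9): 9 7 7 9 7 → sum 39
  kept as-is: 2 6 2 0 → sum 10
Total = 39 + 10 = 49.
Check digit = (10 − (49 mod 10)) mod 10 = 1.

1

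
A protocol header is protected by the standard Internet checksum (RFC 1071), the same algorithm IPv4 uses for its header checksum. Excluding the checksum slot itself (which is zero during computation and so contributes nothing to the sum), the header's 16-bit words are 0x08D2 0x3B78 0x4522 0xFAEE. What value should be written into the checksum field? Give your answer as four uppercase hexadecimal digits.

7BA4

One's-complement addition (fold any carry out of bit 15 back into bit 0):
  0x08D2 + 0x3B78 = 0x0444A
  0x444A + 0x4522 = 0x0896C
  0x896C + 0xFAEE = 0x1845A → wrap carry → 0x845B
One's-complement sum = 0x845B.
Checksum = ~0x845B & 0xFFFF = 0x7BA4.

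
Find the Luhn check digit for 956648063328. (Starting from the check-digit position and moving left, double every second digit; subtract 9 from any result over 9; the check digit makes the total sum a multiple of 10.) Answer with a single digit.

Partial digits right→left: 8 2 3 3 6 0 8 4 6 6 5 9
Double every second digit counting from the check-digit position (so the 1st, 3rd, 5th, ... of the partial from the right).
  doubled (with −9 where >9): 7 6 3 7 3 1 → sum 27
  kept as-is: 2 3 0 4 6 9 → sum 24
Total = 27 + 24 = 51.
Check digit = (10 − (51 mod 10)) mod 10 = 9.

9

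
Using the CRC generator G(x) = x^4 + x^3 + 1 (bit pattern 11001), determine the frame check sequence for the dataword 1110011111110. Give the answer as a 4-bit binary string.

0000

Append 4 zeros: 11100111111100000. Divide by 11001 (XOR where the leading bit is 1):
  pos 0: 11100 XOR 11001 = 00101
  pos 2: 10111 XOR 11001 = 01110
  pos 3: 11101 XOR 11001 = 00100
  pos 5: 10011 XOR 11001 = 01010
  pos 6: 10101 XOR 11001 = 01100
  pos 7: 11001 XOR 11001 = 00000
Remainder (last 4 bits) = 0000. This is the CRC / FCS.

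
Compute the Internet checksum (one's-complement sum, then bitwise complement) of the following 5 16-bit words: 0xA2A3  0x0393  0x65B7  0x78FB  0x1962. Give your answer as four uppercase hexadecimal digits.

One's-complement addition (fold any carry out of bit 15 back into bit 0):
  0xA2A3 + 0x0393 = 0x0A636
  0xA636 + 0x65B7 = 0x10BED → wrap carry → 0x0BEE
  0x0BEE + 0x78FB = 0x084E9
  0x84E9 + 0x1962 = 0x09E4B
One's-complement sum = 0x9E4B.
Checksum = ~0x9E4B & 0xFFFF = 0x61B4.

61B4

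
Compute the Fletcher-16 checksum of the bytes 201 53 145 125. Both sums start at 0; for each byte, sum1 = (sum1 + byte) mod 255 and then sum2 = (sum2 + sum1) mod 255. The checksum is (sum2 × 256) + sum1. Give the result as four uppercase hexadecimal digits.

Running sums (mod 255):
  after byte 0 (201): sum1=201, sum2=201
  after byte 1 (53): sum1=254, sum2=200
  after byte 2 (145): sum1=144, sum2=89
  after byte 3 (125): sum1=14, sum2=103
Checksum = sum2·256 + sum1 = 103·256 + 14 = 26382 = 0x670E.

670E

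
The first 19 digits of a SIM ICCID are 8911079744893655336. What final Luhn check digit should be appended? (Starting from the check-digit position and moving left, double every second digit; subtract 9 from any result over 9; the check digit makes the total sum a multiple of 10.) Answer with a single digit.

Partial digits right→left: 6 3 3 5 5 6 3 9 8 4 4 7 9 7 0 1 1 9 8
Double every second digit counting from the check-digit position (so the 1st, 3rd, 5th, ... of the partial from the right).
  doubled (with −9 where >9): 3 6 1 6 7 8 9 0 2 7 → sum 49
  kept as-is: 3 5 6 9 4 7 7 1 9 → sum 51
Total = 49 + 51 = 100.
Check digit = (10 − (100 mod 10)) mod 10 = 0.

0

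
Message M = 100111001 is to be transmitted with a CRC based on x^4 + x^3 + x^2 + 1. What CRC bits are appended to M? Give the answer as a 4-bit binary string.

Append 4 zeros: 1001110010000. Divide by 11101 (XOR where the leading bit is 1):
  pos 0: 10011 XOR 11101 = 01110
  pos 1: 11101 XOR 11101 = 00000
  pos 8: 10000 XOR 11101 = 01101
Remainder (last 4 bits) = 1101. This is the CRC / FCS.

1101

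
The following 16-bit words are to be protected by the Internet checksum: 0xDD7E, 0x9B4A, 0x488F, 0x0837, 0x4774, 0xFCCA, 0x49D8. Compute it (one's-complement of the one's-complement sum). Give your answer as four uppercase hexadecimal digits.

A858

One's-complement addition (fold any carry out of bit 15 back into bit 0):
  0xDD7E + 0x9B4A = 0x178C8 → wrap carry → 0x78C9
  0x78C9 + 0x488F = 0x0C158
  0xC158 + 0x0837 = 0x0C98F
  0xC98F + 0x4774 = 0x11103 → wrap carry → 0x1104
  0x1104 + 0xFCCA = 0x10DCE → wrap carry → 0x0DCF
  0x0DCF + 0x49D8 = 0x057A7
One's-complement sum = 0x57A7.
Checksum = ~0x57A7 & 0xFFFF = 0xA858.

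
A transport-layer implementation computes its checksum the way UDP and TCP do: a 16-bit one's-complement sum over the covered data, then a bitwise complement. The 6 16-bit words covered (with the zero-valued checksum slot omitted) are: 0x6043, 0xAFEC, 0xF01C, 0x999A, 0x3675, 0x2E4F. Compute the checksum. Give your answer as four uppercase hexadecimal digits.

0154

One's-complement addition (fold any carry out of bit 15 back into bit 0):
  0x6043 + 0xAFEC = 0x1102F → wrap carry → 0x1030
  0x1030 + 0xF01C = 0x1004C → wrap carry → 0x004D
  0x004D + 0x999A = 0x099E7
  0x99E7 + 0x3675 = 0x0D05C
  0xD05C + 0x2E4F = 0x0FEAB
One's-complement sum = 0xFEAB.
Checksum = ~0xFEAB & 0xFFFF = 0x0154.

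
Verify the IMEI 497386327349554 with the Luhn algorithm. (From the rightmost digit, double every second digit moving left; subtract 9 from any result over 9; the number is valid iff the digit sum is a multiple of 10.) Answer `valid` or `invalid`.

From the right, keep odd positions and double even positions (subtract 9 from any doubled value over 9):
  doubled (positions 2,4,...): 1 9 6 4 3 6 9 → sum 38
  kept (positions 1,3,...): 4 5 4 7 3 8 7 4 → sum 42
Total = 80.
80 mod 10 = 0, so the number is valid.

valid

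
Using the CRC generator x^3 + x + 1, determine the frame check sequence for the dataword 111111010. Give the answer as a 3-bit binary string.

001

Append 3 zeros: 111111010000. Divide by 1011 (XOR where the leading bit is 1):
  pos 0: 1111 XOR 1011 = 0100
  pos 1: 1001 XOR 1011 = 0010
  pos 3: 1010 XOR 1011 = 0001
  pos 6: 1100 XOR 1011 = 0111
  pos 7: 1110 XOR 1011 = 0101
  pos 8: 1010 XOR 1011 = 0001
Remainder (last 3 bits) = 001. This is the CRC / FCS.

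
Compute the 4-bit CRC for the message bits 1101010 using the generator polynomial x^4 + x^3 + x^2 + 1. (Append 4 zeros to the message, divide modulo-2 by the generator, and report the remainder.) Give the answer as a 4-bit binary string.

Append 4 zeros: 11010100000. Divide by 11101 (XOR where the leading bit is 1):
  pos 0: 11010 XOR 11101 = 00111
  pos 2: 11110 XOR 11101 = 00011
  pos 5: 11000 XOR 11101 = 00101
Remainder (last 4 bits) = 1010. This is the CRC / FCS.

1010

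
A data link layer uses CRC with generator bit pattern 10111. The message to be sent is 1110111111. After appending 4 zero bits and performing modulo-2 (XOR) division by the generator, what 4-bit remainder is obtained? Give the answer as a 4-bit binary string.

Append 4 zeros: 11101111110000. Divide by 10111 (XOR where the leading bit is 1):
  pos 0: 11101 XOR 10111 = 01010
  pos 1: 10101 XOR 10111 = 00010
  pos 4: 10111 XOR 10111 = 00000
  pos 9: 10000 XOR 10111 = 00111
Remainder (last 4 bits) = 0111. This is the CRC / FCS.

0111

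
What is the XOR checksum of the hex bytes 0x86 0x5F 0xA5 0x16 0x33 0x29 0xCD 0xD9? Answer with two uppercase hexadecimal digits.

XOR the bytes together:
  start with 0x86
  0x86 ⊕ 0x5F = 0xD9
  0xD9 ⊕ 0xA5 = 0x7C
  0x7C ⊕ 0x16 = 0x6A
  0x6A ⊕ 0x33 = 0x59
  0x59 ⊕ 0x29 = 0x70
  0x70 ⊕ 0xCD = 0xBD
  0xBD ⊕ 0xD9 = 0x64

64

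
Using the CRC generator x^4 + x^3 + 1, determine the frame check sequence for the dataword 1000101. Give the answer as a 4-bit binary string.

1100

Append 4 zeros: 10001010000. Divide by 11001 (XOR where the leading bit is 1):
  pos 0: 10001 XOR 11001 = 01000
  pos 1: 10000 XOR 11001 = 01001
  pos 2: 10011 XOR 11001 = 01010
  pos 3: 10100 XOR 11001 = 01101
  pos 4: 11010 XOR 11001 = 00011
Remainder (last 4 bits) = 1100. This is the CRC / FCS.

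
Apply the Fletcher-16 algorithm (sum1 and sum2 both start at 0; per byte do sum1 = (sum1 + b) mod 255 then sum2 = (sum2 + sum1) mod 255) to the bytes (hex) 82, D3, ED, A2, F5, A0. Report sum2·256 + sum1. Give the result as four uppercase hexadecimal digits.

5E7D

Running sums (mod 255):
  after byte 0 (82): sum1=130, sum2=130
  after byte 1 (D3): sum1=86, sum2=216
  after byte 2 (ED): sum1=68, sum2=29
  after byte 3 (A2): sum1=230, sum2=4
  after byte 4 (F5): sum1=220, sum2=224
  after byte 5 (A0): sum1=125, sum2=94
Checksum = sum2·256 + sum1 = 94·256 + 125 = 24189 = 0x5E7D.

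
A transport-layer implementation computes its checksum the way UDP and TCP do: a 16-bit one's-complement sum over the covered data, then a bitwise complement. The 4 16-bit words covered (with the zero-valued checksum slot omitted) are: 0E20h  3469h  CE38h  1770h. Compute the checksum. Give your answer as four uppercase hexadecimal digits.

One's-complement addition (fold any carry out of bit 15 back into bit 0):
  0x0E20 + 0x3469 = 0x04289
  0x4289 + 0xCE38 = 0x110C1 → wrap carry → 0x10C2
  0x10C2 + 0x1770 = 0x02832
One's-complement sum = 0x2832.
Checksum = ~0x2832 & 0xFFFF = 0xD7CD.

D7CD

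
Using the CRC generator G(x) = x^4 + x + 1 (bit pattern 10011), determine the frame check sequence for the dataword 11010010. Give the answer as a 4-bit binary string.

1010

Append 4 zeros: 110100100000. Divide by 10011 (XOR where the leading bit is 1):
  pos 0: 11010 XOR 10011 = 01001
  pos 1: 10010 XOR 10011 = 00001
  pos 5: 11000 XOR 10011 = 01011
  pos 6: 10110 XOR 10011 = 00101
Remainder (last 4 bits) = 1010. This is the CRC / FCS.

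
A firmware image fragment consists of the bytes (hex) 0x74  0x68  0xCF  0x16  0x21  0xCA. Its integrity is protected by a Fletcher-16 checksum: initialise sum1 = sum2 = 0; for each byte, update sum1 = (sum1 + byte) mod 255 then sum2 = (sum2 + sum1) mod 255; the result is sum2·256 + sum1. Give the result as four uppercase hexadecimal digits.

53AE

Running sums (mod 255):
  after byte 0 (0x74): sum1=116, sum2=116
  after byte 1 (0x68): sum1=220, sum2=81
  after byte 2 (0xCF): sum1=172, sum2=253
  after byte 3 (0x16): sum1=194, sum2=192
  after byte 4 (0x21): sum1=227, sum2=164
  after byte 5 (0xCA): sum1=174, sum2=83
Checksum = sum2·256 + sum1 = 83·256 + 174 = 21422 = 0x53AE.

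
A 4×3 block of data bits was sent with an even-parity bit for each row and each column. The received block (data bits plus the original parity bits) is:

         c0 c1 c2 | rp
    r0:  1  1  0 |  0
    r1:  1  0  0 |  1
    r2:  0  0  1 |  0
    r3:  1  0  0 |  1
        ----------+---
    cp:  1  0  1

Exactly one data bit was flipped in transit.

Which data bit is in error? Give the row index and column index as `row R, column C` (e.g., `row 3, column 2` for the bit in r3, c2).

row 2, column 1

Recompute each row's even parity and compare to rp:
  r0: data parity 0, sent rp 0 → ok
  r1: data parity 1, sent rp 1 → ok
  r2: data parity 1, sent rp 0 → mismatch
  r3: data parity 1, sent rp 1 → ok
Recompute each column's even parity and compare to cp:
  c0: data parity 1, sent cp 1 → ok
  c1: data parity 1, sent cp 0 → mismatch
  c2: data parity 1, sent cp 1 → ok
Exactly one row (r2) and one column (c1) fail → the flipped bit is at their intersection.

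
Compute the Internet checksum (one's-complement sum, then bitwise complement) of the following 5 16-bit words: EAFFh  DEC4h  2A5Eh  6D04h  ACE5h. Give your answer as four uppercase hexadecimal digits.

One's-complement addition (fold any carry out of bit 15 back into bit 0):
  0xEAFF + 0xDEC4 = 0x1C9C3 → wrap carry → 0xC9C4
  0xC9C4 + 0x2A5E = 0x0F422
  0xF422 + 0x6D04 = 0x16126 → wrap carry → 0x6127
  0x6127 + 0xACE5 = 0x10E0C → wrap carry → 0x0E0D
One's-complement sum = 0x0E0D.
Checksum = ~0x0E0D & 0xFFFF = 0xF1F2.

F1F2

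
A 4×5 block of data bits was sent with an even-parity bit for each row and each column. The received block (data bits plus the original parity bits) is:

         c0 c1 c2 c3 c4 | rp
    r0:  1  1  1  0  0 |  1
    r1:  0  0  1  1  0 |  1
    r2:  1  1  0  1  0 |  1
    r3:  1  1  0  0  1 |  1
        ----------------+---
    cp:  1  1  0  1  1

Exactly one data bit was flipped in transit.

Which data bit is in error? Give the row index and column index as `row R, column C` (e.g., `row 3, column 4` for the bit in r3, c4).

Recompute each row's even parity and compare to rp:
  r0: data parity 1, sent rp 1 → ok
  r1: data parity 0, sent rp 1 → mismatch
  r2: data parity 1, sent rp 1 → ok
  r3: data parity 1, sent rp 1 → ok
Recompute each column's even parity and compare to cp:
  c0: data parity 1, sent cp 1 → ok
  c1: data parity 1, sent cp 1 → ok
  c2: data parity 0, sent cp 0 → ok
  c3: data parity 0, sent cp 1 → mismatch
  c4: data parity 1, sent cp 1 → ok
Exactly one row (r1) and one column (c3) fail → the flipped bit is at their intersection.

row 1, column 3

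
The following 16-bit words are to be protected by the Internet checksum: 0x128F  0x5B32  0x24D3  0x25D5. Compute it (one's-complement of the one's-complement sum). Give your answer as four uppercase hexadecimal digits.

One's-complement addition (fold any carry out of bit 15 back into bit 0):
  0x128F + 0x5B32 = 0x06DC1
  0x6DC1 + 0x24D3 = 0x09294
  0x9294 + 0x25D5 = 0x0B869
One's-complement sum = 0xB869.
Checksum = ~0xB869 & 0xFFFF = 0x4796.

4796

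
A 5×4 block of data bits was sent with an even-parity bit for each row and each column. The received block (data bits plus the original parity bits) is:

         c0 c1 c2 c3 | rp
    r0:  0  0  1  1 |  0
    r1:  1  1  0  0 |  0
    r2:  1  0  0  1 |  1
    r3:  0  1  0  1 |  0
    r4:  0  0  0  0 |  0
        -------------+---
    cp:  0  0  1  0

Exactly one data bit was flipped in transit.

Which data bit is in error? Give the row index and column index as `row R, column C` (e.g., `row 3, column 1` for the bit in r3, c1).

row 2, column 3

Recompute each row's even parity and compare to rp:
  r0: data parity 0, sent rp 0 → ok
  r1: data parity 0, sent rp 0 → ok
  r2: data parity 0, sent rp 1 → mismatch
  r3: data parity 0, sent rp 0 → ok
  r4: data parity 0, sent rp 0 → ok
Recompute each column's even parity and compare to cp:
  c0: data parity 0, sent cp 0 → ok
  c1: data parity 0, sent cp 0 → ok
  c2: data parity 1, sent cp 1 → ok
  c3: data parity 1, sent cp 0 → mismatch
Exactly one row (r2) and one column (c3) fail → the flipped bit is at their intersection.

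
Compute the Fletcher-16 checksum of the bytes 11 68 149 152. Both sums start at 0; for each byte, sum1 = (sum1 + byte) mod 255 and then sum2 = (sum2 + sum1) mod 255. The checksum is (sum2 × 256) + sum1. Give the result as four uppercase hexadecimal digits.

Running sums (mod 255):
  after byte 0 (11): sum1=11, sum2=11
  after byte 1 (68): sum1=79, sum2=90
  after byte 2 (149): sum1=228, sum2=63
  after byte 3 (152): sum1=125, sum2=188
Checksum = sum2·256 + sum1 = 188·256 + 125 = 48253 = 0xBC7D.

BC7D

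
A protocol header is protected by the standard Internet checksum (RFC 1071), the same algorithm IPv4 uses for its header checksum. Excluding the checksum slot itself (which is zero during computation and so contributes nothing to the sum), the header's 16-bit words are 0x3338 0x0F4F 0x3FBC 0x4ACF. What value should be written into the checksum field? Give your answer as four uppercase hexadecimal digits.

One's-complement addition (fold any carry out of bit 15 back into bit 0):
  0x3338 + 0x0F4F = 0x04287
  0x4287 + 0x3FBC = 0x08243
  0x8243 + 0x4ACF = 0x0CD12
One's-complement sum = 0xCD12.
Checksum = ~0xCD12 & 0xFFFF = 0x32ED.

32ED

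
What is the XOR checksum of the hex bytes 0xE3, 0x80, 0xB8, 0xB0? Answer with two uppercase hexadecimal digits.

XOR the bytes together:
  start with 0xE3
  0xE3 ⊕ 0x80 = 0x63
  0x63 ⊕ 0xB8 = 0xDB
  0xDB ⊕ 0xB0 = 0x6B

6B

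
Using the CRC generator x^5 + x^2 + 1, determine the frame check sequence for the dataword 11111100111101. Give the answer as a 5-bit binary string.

Append 5 zeros: 1111110011110100000. Divide by 100101 (XOR where the leading bit is 1):
  pos 0: 111111 XOR 100101 = 011010
  pos 1: 110100 XOR 100101 = 010001
  pos 2: 100010 XOR 100101 = 000111
  pos 5: 111111 XOR 100101 = 011010
  pos 6: 110101 XOR 100101 = 010000
  pos 7: 100000 XOR 100101 = 000101
  pos 10: 101100 XOR 100101 = 001001
  pos 12: 100100 XOR 100101 = 000001
Remainder (last 5 bits) = 00010. This is the CRC / FCS.

00010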